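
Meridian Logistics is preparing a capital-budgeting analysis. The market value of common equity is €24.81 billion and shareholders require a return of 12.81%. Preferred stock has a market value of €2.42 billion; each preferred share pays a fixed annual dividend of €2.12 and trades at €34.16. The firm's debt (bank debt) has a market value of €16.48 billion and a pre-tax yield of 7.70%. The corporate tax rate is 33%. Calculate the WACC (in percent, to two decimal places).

Cost of preferred: Rp = 2.12 / 34.16 = 6.2061%.
Total capital V = 24.81 + 2.42 + 16.48 = 43.71.
Equity: weight = 24.81/43.71 = 0.5676; cost = 12.81%.
Preferred: weight = 2.42/43.71 = 0.0554; cost = 6.2061%.
Bank debt: weight = 16.48/43.71 = 0.3770; after-tax cost = 7.7% × (1 − 33%) = 5.1590%.
WACC = 0.5676 × 12.8100% + 0.0554 × 6.2061% + 0.3770 × 5.1590% = 9.5597%.

9.56%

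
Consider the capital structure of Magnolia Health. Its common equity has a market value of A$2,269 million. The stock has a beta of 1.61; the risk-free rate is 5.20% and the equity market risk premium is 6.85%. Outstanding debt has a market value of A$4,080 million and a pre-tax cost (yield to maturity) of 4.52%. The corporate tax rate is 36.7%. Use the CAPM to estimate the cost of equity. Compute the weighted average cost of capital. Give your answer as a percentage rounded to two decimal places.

7.64%

Cost of equity via CAPM: Re = 5.2% + 1.61 × 6.85% = 16.2285%.
Total capital V = 2269 + 4080 = 6349.
Equity: weight = 2269/6349 = 0.3574; cost = 16.2285%.
Debt: weight = 4080/6349 = 0.6426; after-tax cost = 4.52% × (1 − 36.7%) = 2.8612%.
WACC = 0.3574 × 16.2285% + 0.6426 × 2.8612% = 7.6384%.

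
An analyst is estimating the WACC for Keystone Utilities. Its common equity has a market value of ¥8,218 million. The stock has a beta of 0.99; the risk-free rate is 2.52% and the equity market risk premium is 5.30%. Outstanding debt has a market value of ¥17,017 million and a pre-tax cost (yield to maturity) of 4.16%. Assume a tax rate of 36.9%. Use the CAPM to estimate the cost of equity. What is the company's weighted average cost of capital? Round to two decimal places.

Cost of equity via CAPM: Re = 2.52% + 0.99 × 5.3% = 7.7670%.
Total capital V = 8218 + 17017 = 25235.
Equity: weight = 8218/25235 = 0.3257; cost = 7.767%.
Debt: weight = 17017/25235 = 0.6743; after-tax cost = 4.16% × (1 − 36.9%) = 2.6250%.
WACC = 0.3257 × 7.7670% + 0.6743 × 2.6250% = 4.2995%.

4.30%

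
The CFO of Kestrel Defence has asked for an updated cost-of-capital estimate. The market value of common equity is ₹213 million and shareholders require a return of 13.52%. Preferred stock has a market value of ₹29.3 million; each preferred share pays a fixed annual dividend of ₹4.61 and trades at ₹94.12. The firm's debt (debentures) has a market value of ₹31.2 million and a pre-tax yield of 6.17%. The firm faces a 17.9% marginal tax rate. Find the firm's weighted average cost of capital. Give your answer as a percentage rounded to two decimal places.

Cost of preferred: Rp = 4.61 / 94.12 = 4.8980%.
Total capital V = 213 + 29.3 + 31.2 = 273.5.
Equity: weight = 213/273.5 = 0.7788; cost = 13.52%.
Preferred: weight = 29.3/273.5 = 0.1071; cost = 4.898%.
Debentures: weight = 31.2/273.5 = 0.1141; after-tax cost = 6.17% × (1 − 17.9%) = 5.0656%.
WACC = 0.7788 × 13.5200% + 0.1071 × 4.8980% + 0.1141 × 5.0656% = 11.6319%.

11.63%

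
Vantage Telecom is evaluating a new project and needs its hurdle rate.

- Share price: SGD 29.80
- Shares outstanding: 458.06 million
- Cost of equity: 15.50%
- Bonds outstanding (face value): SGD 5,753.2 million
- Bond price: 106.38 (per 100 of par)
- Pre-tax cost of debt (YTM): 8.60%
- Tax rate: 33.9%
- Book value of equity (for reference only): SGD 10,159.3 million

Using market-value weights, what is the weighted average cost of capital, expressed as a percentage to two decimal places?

12.46%

Market value of equity E = 29.8 × 458.06m = 13650.188m. Market value of debt D = 5753.2m × 106.38/100 = 6120.25416m.
Total capital V = 13650.188 + 6120.25416 = 19770.44216.
Equity: weight = 13650.188/19770.44216 = 0.6904; cost = 15.5%.
Bonds outstanding: weight = 6120.25416/19770.44216 = 0.3096; after-tax cost = 8.6% × (1 − 33.9%) = 5.6846%.
WACC = 0.6904 × 15.5000% + 0.3096 × 5.6846% = 12.4615%.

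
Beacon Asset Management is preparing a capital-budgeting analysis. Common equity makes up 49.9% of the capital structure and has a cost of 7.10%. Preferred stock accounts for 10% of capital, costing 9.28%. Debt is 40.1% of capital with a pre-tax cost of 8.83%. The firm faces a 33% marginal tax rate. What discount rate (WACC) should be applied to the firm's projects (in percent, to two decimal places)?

After-tax cost of debt = 8.83% × (1 − 33%) = 5.9161%.
WACC = 0.499 × 7.1000% + 0.100 × 9.2800% + 0.401 × 5.9161% = 6.8433%.

6.84%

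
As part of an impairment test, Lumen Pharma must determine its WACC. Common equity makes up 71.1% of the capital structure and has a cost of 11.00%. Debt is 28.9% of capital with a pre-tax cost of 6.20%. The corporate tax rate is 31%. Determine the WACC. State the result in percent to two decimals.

After-tax cost of debt = 6.2% × (1 − 31%) = 4.2780%.
WACC = 0.711 × 11.0000% + 0.289 × 4.2780% = 9.0573%.

9.06%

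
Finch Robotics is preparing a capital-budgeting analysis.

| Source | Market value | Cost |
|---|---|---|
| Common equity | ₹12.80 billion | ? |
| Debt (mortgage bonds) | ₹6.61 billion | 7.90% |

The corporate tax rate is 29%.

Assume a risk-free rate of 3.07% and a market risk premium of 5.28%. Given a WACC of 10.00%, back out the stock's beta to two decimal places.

Total capital V = 12.8 + 6.61 = 19.41.
Equity weight = 12.8/19.41 = 0.6595.
Mortgage bonds weight = 6.61/19.41 = 0.3405.
Debt contribution = 0.3405 × 7.9% × (1 − 29%) = 1.9101%.
Required equity contribution = 10.0% − 1.9101% = 8.0899%  ⇒  Re = 12.2675%.
CAPM: 12.2675% = 3.07% + β × 5.28%  ⇒  β = 1.7420.

1.74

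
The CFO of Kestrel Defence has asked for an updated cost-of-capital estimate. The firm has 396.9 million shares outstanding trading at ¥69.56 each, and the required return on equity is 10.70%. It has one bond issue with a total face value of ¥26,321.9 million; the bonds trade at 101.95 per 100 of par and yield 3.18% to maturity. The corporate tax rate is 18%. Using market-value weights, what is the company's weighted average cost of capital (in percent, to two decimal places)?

6.71%

Market value of equity E = 69.56 × 396.9m = 27608.364m. Market value of debt D = 26321.9m × 101.95/100 = 26835.17705m.
Total capital V = 27608.364 + 26835.17705 = 54443.54105.
Equity: weight = 27608.364/54443.54105 = 0.5071; cost = 10.7%.
Bonds outstanding: weight = 26835.17705/54443.54105 = 0.4929; after-tax cost = 3.18% × (1 − 18%) = 2.6076%.
WACC = 0.5071 × 10.7000% + 0.4929 × 2.6076% = 6.7113%.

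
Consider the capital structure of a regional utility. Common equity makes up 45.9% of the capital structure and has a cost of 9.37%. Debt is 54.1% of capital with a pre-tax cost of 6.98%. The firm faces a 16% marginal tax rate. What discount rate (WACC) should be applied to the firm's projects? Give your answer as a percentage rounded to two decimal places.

7.47%

After-tax cost of debt = 6.98% × (1 − 16%) = 5.8632%.
WACC = 0.459 × 9.3700% + 0.541 × 5.8632% = 7.4728%.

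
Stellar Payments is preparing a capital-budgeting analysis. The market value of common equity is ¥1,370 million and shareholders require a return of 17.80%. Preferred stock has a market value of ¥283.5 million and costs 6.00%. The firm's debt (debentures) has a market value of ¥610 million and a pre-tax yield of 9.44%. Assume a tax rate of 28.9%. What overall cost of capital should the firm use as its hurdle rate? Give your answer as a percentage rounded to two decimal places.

13.33%

Total capital V = 1370 + 283.5 + 610 = 2263.5.
Equity: weight = 1370/2263.5 = 0.6053; cost = 17.8%.
Preferred: weight = 283.5/2263.5 = 0.1252; cost = 6%.
Debentures: weight = 610/2263.5 = 0.2695; after-tax cost = 9.44% × (1 − 28.9%) = 6.7118%.
WACC = 0.6053 × 17.8000% + 0.1252 × 6.0000% + 0.2695 × 6.7118% = 13.3339%.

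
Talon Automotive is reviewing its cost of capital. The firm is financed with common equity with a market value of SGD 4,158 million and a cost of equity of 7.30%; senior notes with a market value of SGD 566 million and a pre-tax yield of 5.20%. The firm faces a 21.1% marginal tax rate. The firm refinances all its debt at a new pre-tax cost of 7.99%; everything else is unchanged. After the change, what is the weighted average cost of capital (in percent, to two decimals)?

After the change:
Total capital V = 4158 + 566 = 4724.
Equity: weight = 4158/4724 = 0.8802; cost = 7.3%.
Senior notes: weight = 566/4724 = 0.1198; after-tax cost = 7.99% × (1 − 21.1%) = 6.3041%.
WACC = 0.8802 × 7.3000% + 0.1198 × 6.3041% = 7.1807%.

7.18%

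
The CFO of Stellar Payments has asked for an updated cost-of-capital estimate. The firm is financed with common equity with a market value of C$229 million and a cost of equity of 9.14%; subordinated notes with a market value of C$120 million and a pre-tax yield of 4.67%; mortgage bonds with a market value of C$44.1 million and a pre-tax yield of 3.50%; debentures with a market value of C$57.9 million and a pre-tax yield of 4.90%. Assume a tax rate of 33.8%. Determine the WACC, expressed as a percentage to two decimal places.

6.11%

Total capital V = 229 + 120 + 44.1 + 57.9 = 451.
Equity: weight = 229/451 = 0.5078; cost = 9.14%.
Subordinated notes: weight = 120/451 = 0.2661; after-tax cost = 4.67% × (1 − 33.8%) = 3.0915%.
Mortgage bonds: weight = 44.1/451 = 0.0978; after-tax cost = 3.5% × (1 − 33.8%) = 2.3170%.
Debentures: weight = 57.9/451 = 0.1284; after-tax cost = 4.9% × (1 − 33.8%) = 3.2438%.
WACC = 0.5078 × 9.1400% + 0.2661 × 3.0915% + 0.0978 × 2.3170% + 0.1284 × 3.2438% = 6.1065%.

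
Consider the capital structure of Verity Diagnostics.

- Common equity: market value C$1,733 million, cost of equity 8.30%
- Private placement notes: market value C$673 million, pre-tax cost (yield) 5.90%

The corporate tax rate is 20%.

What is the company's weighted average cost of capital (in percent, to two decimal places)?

7.30%

Total capital V = 1733 + 673 = 2406.
Equity: weight = 1733/2406 = 0.7203; cost = 8.3%.
Private placement notes: weight = 673/2406 = 0.2797; after-tax cost = 5.9% × (1 − 20%) = 4.7200%.
WACC = 0.7203 × 8.3000% + 0.2797 × 4.7200% = 7.2986%.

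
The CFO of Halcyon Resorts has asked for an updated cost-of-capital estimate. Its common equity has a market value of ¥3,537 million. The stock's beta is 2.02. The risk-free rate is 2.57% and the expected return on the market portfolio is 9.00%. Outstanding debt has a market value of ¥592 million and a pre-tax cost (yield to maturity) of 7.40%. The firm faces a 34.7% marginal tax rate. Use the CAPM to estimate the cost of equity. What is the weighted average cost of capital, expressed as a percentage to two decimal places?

14.02%

Market risk premium = 9.0% − 2.57% = 6.43%.
Cost of equity via CAPM: Re = 2.57% + 2.02 × 6.43% = 15.5586%.
Total capital V = 3537 + 592 = 4129.
Equity: weight = 3537/4129 = 0.8566; cost = 15.5586%.
Debt: weight = 592/4129 = 0.1434; after-tax cost = 7.4% × (1 − 34.7%) = 4.8322%.
WACC = 0.8566 × 15.5586% + 0.1434 × 4.8322% = 14.0207%.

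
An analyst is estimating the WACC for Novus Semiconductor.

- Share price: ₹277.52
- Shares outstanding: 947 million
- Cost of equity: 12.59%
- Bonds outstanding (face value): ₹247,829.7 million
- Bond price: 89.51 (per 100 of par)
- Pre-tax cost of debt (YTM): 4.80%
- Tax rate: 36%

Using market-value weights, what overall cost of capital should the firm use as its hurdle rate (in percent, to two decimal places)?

Market value of equity E = 277.52 × 947m = 262811.44m. Market value of debt D = 247829.7m × 89.51/100 = 221832.36447m.
Total capital V = 262811.44 + 221832.36447 = 484643.80447.
Equity: weight = 262811.44/484643.80447 = 0.5423; cost = 12.59%.
Bonds outstanding: weight = 221832.36447/484643.80447 = 0.4577; after-tax cost = 4.8% × (1 − 36%) = 3.0720%.
WACC = 0.5423 × 12.5900% + 0.4577 × 3.0720% = 8.2334%.

8.23%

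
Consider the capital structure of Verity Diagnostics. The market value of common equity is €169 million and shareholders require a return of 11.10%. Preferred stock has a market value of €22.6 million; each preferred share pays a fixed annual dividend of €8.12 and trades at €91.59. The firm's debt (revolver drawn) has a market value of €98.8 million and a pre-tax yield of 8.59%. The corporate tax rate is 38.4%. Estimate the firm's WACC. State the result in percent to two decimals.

Cost of preferred: Rp = 8.12 / 91.59 = 8.8656%.
Total capital V = 169 + 22.6 + 98.8 = 290.4.
Equity: weight = 169/290.4 = 0.5820; cost = 11.1%.
Preferred: weight = 22.6/290.4 = 0.0778; cost = 8.8656%.
Revolver drawn: weight = 98.8/290.4 = 0.3402; after-tax cost = 8.59% × (1 − 38.4%) = 5.2914%.
WACC = 0.5820 × 11.1000% + 0.0778 × 8.8656% + 0.3402 × 5.2914% = 8.9499%.

8.95%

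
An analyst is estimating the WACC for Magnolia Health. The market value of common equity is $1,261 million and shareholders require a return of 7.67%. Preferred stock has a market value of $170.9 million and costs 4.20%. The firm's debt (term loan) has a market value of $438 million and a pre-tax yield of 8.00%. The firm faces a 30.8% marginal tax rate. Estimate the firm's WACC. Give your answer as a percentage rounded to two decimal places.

Total capital V = 1261 + 170.9 + 438 = 1869.9.
Equity: weight = 1261/1869.9 = 0.6744; cost = 7.67%.
Preferred: weight = 170.9/1869.9 = 0.0914; cost = 4.2%.
Term loan: weight = 438/1869.9 = 0.2342; after-tax cost = 8% × (1 − 30.8%) = 5.5360%.
WACC = 0.6744 × 7.6700% + 0.0914 × 4.2000% + 0.2342 × 5.5360% = 6.8530%.

6.85%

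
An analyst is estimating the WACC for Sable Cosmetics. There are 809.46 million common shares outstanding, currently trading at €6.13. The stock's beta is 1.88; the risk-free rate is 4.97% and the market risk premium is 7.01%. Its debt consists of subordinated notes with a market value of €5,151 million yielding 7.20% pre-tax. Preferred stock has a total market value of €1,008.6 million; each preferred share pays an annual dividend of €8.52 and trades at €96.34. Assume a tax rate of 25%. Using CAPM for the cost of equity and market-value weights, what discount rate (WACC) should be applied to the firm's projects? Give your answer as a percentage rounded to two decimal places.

11.40%

Cost of equity via CAPM: Re = 4.97% + 1.88 × 7.01% = 18.1488%.
Cost of preferred: Rp = 8.52 / 96.34 = 8.8437%.
Market value of equity E = 6.13 × 809.46m = 4961.9898m.
Total capital V = 4961.9898 + 1008.6 + 5151 = 11121.5898.
Equity: weight = 4961.9898/11121.5898 = 0.4462; cost = 18.1488%.
Preferred: weight = 1008.6/11121.5898 = 0.0907; cost = 8.8437%.
Subordinated notes: weight = 5151/11121.5898 = 0.4632; after-tax cost = 7.2% × (1 − 25%) = 5.4000%.
WACC = 0.4462 × 18.1488% + 0.0907 × 8.8437% + 0.4632 × 5.4000% = 11.4003%.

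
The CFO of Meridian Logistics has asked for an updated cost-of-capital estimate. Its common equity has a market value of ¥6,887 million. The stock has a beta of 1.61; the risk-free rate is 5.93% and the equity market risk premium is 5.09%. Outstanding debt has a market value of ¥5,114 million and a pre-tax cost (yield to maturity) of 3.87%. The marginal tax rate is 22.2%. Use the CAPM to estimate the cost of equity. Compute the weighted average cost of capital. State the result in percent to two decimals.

9.39%

Cost of equity via CAPM: Re = 5.93% + 1.61 × 5.09% = 14.1249%.
Total capital V = 6887 + 5114 = 12001.
Equity: weight = 6887/12001 = 0.5739; cost = 14.1249%.
Debt: weight = 5114/12001 = 0.4261; after-tax cost = 3.87% × (1 − 22.2%) = 3.0109%.
WACC = 0.5739 × 14.1249% + 0.4261 × 3.0109% = 9.3889%.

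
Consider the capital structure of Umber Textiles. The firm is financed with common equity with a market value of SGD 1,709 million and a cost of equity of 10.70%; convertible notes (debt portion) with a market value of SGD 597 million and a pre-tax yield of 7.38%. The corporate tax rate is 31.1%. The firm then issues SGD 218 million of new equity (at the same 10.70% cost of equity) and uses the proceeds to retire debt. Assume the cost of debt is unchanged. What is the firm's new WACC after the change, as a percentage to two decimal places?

After the change:
Total capital V = 1927 + 379 = 2306.
Equity: weight = 1927/2306 = 0.8356; cost = 10.7%.
Convertible notes (debt portion): weight = 379/2306 = 0.1644; after-tax cost = 7.38% × (1 − 31.1%) = 5.0848%.
WACC = 0.8356 × 10.7000% + 0.1644 × 5.0848% = 9.7771%.

9.78%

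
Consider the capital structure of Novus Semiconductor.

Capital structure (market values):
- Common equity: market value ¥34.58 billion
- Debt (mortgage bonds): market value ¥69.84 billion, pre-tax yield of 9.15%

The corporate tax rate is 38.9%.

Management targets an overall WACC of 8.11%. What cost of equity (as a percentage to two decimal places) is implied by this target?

Total capital V = 34.58 + 69.84 = 104.42.
Equity weight = 34.58/104.42 = 0.3312.
Mortgage bonds weight = 69.84/104.42 = 0.6688.
Debt contribution = 0.6688 × 9.15% × (1 − 38.9%) = 3.7392%.
Required equity contribution = 8.11% − 3.7392% = 4.3708%.
Re = 4.3708% / 0.3312 = 13.1982%.

13.20%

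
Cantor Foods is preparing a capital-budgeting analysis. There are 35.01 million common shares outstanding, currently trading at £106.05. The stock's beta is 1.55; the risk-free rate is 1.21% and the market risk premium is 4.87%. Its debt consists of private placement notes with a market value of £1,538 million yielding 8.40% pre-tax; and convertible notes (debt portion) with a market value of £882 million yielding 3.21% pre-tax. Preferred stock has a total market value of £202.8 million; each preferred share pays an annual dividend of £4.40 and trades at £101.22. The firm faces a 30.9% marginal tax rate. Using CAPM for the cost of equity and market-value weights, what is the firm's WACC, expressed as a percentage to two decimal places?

6.99%

Cost of equity via CAPM: Re = 1.21% + 1.55 × 4.87% = 8.7585%.
Cost of preferred: Rp = 4.4 / 101.22 = 4.3470%.
Market value of equity E = 106.05 × 35.01m = 3712.8105m.
Total capital V = 3712.8105 + 202.8 + 1538 + 882 = 6335.6105.
Equity: weight = 3712.8105/6335.6105 = 0.5860; cost = 8.7585%.
Preferred: weight = 202.8/6335.6105 = 0.0320; cost = 4.347%.
Private placement notes: weight = 1538/6335.6105 = 0.2428; after-tax cost = 8.4% × (1 − 30.9%) = 5.8044%.
Convertible notes (debt portion): weight = 882/6335.6105 = 0.1392; after-tax cost = 3.21% × (1 − 30.9%) = 2.2181%.
WACC = 0.5860 × 8.7585% + 0.0320 × 4.3470% + 0.2428 × 5.8044% + 0.1392 × 2.2181% = 6.9897%.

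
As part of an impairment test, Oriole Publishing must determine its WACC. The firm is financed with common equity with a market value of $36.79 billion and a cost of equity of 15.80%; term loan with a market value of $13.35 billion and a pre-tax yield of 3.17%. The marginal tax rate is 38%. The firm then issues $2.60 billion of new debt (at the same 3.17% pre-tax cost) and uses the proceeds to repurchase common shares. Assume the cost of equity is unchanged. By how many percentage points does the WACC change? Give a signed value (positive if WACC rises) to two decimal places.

Current WACC:
Total capital V = 36.79 + 13.35 = 50.14.
Equity: weight = 36.79/50.14 = 0.7337; cost = 15.8%.
Term loan: weight = 13.35/50.14 = 0.2663; after-tax cost = 3.17% × (1 − 38%) = 1.9654%.
WACC = 0.7337 × 15.8000% + 0.2663 × 1.9654% = 12.1165%.
After the change:
Total capital V = 34.19 + 15.95 = 50.14.
Equity: weight = 34.19/50.14 = 0.6819; cost = 15.8%.
Term loan: weight = 15.95/50.14 = 0.3181; after-tax cost = 3.17% × (1 − 38%) = 1.9654%.
WACC = 0.6819 × 15.8000% + 0.3181 × 1.9654% = 11.3991%.
Change in WACC = 11.3991% − 12.1165% = -0.7174 pp.

-0.72 pp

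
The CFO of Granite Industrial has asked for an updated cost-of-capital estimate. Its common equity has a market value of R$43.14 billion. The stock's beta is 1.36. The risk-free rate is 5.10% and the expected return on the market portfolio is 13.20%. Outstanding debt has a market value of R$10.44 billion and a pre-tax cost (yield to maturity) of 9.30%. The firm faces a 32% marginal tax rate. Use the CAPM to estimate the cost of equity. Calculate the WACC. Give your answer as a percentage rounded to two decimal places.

Market risk premium = 13.2% − 5.1% = 8.1%.
Cost of equity via CAPM: Re = 5.1% + 1.36 × 8.1% = 16.1160%.
Total capital V = 43.14 + 10.44 = 53.58.
Equity: weight = 43.14/53.58 = 0.8052; cost = 16.116%.
Debt: weight = 10.44/53.58 = 0.1948; after-tax cost = 9.3% × (1 − 32%) = 6.3240%.
WACC = 0.8052 × 16.1160% + 0.1948 × 6.3240% = 14.2080%.

14.21%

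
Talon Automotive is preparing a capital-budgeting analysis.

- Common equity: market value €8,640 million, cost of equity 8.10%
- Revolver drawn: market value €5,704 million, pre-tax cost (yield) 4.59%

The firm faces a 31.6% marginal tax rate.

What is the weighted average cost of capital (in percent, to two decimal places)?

6.13%

Total capital V = 8640 + 5704 = 14344.
Equity: weight = 8640/14344 = 0.6023; cost = 8.1%.
Revolver drawn: weight = 5704/14344 = 0.3977; after-tax cost = 4.59% × (1 − 31.6%) = 3.1396%.
WACC = 0.6023 × 8.1000% + 0.3977 × 3.1396% = 6.1274%.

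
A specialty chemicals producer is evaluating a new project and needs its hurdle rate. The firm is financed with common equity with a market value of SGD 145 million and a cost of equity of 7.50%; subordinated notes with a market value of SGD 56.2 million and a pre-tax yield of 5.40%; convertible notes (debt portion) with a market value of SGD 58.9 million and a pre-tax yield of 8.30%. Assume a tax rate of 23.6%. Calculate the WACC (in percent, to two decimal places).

6.51%

Total capital V = 145 + 56.2 + 58.9 = 260.1.
Equity: weight = 145/260.1 = 0.5575; cost = 7.5%.
Subordinated notes: weight = 56.2/260.1 = 0.2161; after-tax cost = 5.4% × (1 − 23.6%) = 4.1256%.
Convertible notes (debt portion): weight = 58.9/260.1 = 0.2265; after-tax cost = 8.3% × (1 − 23.6%) = 6.3412%.
WACC = 0.5575 × 7.5000% + 0.2161 × 4.1256% + 0.2265 × 6.3412% = 6.5085%.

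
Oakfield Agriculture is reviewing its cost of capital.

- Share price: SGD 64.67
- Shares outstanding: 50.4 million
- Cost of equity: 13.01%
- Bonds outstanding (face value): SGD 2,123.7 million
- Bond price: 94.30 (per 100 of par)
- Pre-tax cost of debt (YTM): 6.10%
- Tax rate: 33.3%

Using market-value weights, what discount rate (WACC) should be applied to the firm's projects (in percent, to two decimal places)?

Market value of equity E = 64.67 × 50.4m = 3259.368m. Market value of debt D = 2123.7m × 94.3/100 = 2002.6491m.
Total capital V = 3259.368 + 2002.6491 = 5262.0171.
Equity: weight = 3259.368/5262.0171 = 0.6194; cost = 13.01%.
Bonds outstanding: weight = 2002.6491/5262.0171 = 0.3806; after-tax cost = 6.1% × (1 − 33.3%) = 4.0687%.
WACC = 0.6194 × 13.0100% + 0.3806 × 4.0687% = 9.6071%.

9.61%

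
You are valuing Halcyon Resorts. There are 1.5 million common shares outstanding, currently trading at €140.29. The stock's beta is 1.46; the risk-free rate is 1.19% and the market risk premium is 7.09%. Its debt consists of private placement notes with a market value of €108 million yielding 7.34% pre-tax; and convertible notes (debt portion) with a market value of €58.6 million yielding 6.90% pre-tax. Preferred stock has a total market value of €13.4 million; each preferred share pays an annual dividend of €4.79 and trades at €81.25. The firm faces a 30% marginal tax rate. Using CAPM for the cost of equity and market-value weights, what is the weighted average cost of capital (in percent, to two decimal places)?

8.57%

Cost of equity via CAPM: Re = 1.19% + 1.46 × 7.09% = 11.5414%.
Cost of preferred: Rp = 4.79 / 81.25 = 5.8954%.
Market value of equity E = 140.29 × 1.5m = 210.435m.
Total capital V = 210.435 + 13.4 + 108 + 58.6 = 390.435.
Equity: weight = 210.435/390.435 = 0.5390; cost = 11.5414%.
Preferred: weight = 13.4/390.435 = 0.0343; cost = 5.8954%.
Private placement notes: weight = 108/390.435 = 0.2766; after-tax cost = 7.34% × (1 − 30%) = 5.1380%.
Convertible notes (debt portion): weight = 58.6/390.435 = 0.1501; after-tax cost = 6.9% × (1 − 30%) = 4.8300%.
WACC = 0.5390 × 11.5414% + 0.0343 × 5.8954% + 0.2766 × 5.1380% + 0.1501 × 4.8300% = 8.5690%.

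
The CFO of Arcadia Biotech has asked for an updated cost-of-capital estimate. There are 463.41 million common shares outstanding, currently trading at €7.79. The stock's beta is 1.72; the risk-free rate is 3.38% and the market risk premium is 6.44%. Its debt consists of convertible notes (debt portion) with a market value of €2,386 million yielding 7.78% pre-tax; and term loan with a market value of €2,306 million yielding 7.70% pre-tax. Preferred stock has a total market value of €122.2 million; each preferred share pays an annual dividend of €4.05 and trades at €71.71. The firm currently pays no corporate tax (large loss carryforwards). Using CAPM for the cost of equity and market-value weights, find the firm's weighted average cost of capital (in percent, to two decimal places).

Cost of equity via CAPM: Re = 3.38% + 1.72 × 6.44% = 14.4568%.
Cost of preferred: Rp = 4.05 / 71.71 = 5.6477%.
Market value of equity E = 7.79 × 463.41m = 3609.9639m.
Total capital V = 3609.9639 + 122.2 + 2386 + 2306 = 8424.1639.
Equity: weight = 3609.9639/8424.1639 = 0.4285; cost = 14.4568%.
Preferred: weight = 122.2/8424.1639 = 0.0145; cost = 5.6477%.
Convertible notes (debt portion): weight = 2386/8424.1639 = 0.2832; after-tax cost = 7.78% × (1 − 0%) = 7.7800%.
Term loan: weight = 2306/8424.1639 = 0.2737; after-tax cost = 7.7% × (1 − 0%) = 7.7000%.
WACC = 0.4285 × 14.4568% + 0.0145 × 5.6477% + 0.2832 × 7.7800% + 0.2737 × 7.7000% = 10.5883%.

10.59%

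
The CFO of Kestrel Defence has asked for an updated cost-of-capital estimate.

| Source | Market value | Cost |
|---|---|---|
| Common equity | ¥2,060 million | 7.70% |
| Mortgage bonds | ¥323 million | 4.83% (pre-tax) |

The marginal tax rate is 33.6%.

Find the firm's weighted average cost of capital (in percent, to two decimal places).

Total capital V = 2060 + 323 = 2383.
Equity: weight = 2060/2383 = 0.8645; cost = 7.7%.
Mortgage bonds: weight = 323/2383 = 0.1355; after-tax cost = 4.83% × (1 − 33.6%) = 3.2071%.
WACC = 0.8645 × 7.7000% + 0.1355 × 3.2071% = 7.0910%.

7.09%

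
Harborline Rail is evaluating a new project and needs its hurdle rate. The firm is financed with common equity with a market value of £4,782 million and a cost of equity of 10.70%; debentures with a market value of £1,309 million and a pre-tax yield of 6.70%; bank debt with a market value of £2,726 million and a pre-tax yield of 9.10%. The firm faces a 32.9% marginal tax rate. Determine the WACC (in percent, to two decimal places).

Total capital V = 4782 + 1309 + 2726 = 8817.
Equity: weight = 4782/8817 = 0.5424; cost = 10.7%.
Debentures: weight = 1309/8817 = 0.1485; after-tax cost = 6.7% × (1 − 32.9%) = 4.4957%.
Bank debt: weight = 2726/8817 = 0.3092; after-tax cost = 9.1% × (1 − 32.9%) = 6.1061%.
WACC = 0.5424 × 10.7000% + 0.1485 × 4.4957% + 0.3092 × 6.1061% = 8.3586%.

8.36%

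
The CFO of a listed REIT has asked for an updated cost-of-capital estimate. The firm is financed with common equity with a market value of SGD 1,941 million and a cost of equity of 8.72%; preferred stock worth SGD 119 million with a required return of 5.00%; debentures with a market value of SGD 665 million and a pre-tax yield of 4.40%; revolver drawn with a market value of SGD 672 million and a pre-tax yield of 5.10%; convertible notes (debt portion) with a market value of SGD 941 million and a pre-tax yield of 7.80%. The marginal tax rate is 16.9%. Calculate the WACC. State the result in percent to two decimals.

Total capital V = 1941 + 119 + 665 + 672 + 941 = 4338.
Equity: weight = 1941/4338 = 0.4474; cost = 8.72%.
Preferred: weight = 119/4338 = 0.0274; cost = 5%.
Debentures: weight = 665/4338 = 0.1533; after-tax cost = 4.4% × (1 − 16.9%) = 3.6564%.
Revolver drawn: weight = 672/4338 = 0.1549; after-tax cost = 5.1% × (1 − 16.9%) = 4.2381%.
Convertible notes (debt portion): weight = 941/4338 = 0.2169; after-tax cost = 7.8% × (1 − 16.9%) = 6.4818%.
WACC = 0.4474 × 8.7200% + 0.0274 × 5.0000% + 0.1533 × 3.6564% + 0.1549 × 4.2381% + 0.2169 × 6.4818% = 6.6619%.

6.66%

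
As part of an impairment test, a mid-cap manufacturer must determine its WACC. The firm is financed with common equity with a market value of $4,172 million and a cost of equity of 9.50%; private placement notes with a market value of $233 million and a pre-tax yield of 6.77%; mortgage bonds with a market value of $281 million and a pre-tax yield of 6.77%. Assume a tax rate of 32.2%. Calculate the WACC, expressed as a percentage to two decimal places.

8.96%

Total capital V = 4172 + 233 + 281 = 4686.
Equity: weight = 4172/4686 = 0.8903; cost = 9.5%.
Private placement notes: weight = 233/4686 = 0.0497; after-tax cost = 6.77% × (1 − 32.2%) = 4.5901%.
Mortgage bonds: weight = 281/4686 = 0.0600; after-tax cost = 6.77% × (1 − 32.2%) = 4.5901%.
WACC = 0.8903 × 9.5000% + 0.0497 × 4.5901% + 0.0600 × 4.5901% = 8.9614%.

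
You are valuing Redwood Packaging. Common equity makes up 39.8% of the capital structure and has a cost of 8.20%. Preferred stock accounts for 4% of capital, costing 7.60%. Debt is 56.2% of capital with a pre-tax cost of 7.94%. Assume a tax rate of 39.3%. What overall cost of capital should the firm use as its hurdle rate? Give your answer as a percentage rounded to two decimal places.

6.28%

After-tax cost of debt = 7.94% × (1 − 39.3%) = 4.8196%.
WACC = 0.398 × 8.2000% + 0.040 × 7.6000% + 0.562 × 4.8196% = 6.2762%.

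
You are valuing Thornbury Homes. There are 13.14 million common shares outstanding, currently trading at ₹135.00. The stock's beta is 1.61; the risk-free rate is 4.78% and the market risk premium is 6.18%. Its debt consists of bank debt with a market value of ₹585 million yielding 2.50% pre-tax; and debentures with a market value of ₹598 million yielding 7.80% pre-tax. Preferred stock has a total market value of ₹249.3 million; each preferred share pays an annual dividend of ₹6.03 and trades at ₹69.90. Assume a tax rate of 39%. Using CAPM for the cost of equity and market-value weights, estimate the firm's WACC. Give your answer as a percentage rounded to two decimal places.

9.99%

Cost of equity via CAPM: Re = 4.78% + 1.61 × 6.18% = 14.7298%.
Cost of preferred: Rp = 6.03 / 69.9 = 8.6266%.
Market value of equity E = 135.0 × 13.14m = 1773.9m.
Total capital V = 1773.9 + 249.3 + 585 + 598 = 3206.2.
Equity: weight = 1773.9/3206.2 = 0.5533; cost = 14.7298%.
Preferred: weight = 249.3/3206.2 = 0.0778; cost = 8.6266%.
Bank debt: weight = 585/3206.2 = 0.1825; after-tax cost = 2.5% × (1 − 39%) = 1.5250%.
Debentures: weight = 598/3206.2 = 0.1865; after-tax cost = 7.8% × (1 − 39%) = 4.7580%.
WACC = 0.5533 × 14.7298% + 0.0778 × 8.6266% + 0.1825 × 1.5250% + 0.1865 × 4.7580% = 9.9860%.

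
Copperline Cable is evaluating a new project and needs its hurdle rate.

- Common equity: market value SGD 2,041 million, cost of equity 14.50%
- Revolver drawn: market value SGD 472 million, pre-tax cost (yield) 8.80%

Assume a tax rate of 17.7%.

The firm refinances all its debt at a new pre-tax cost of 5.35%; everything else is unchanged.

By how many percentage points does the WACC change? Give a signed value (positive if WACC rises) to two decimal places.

Current WACC:
Total capital V = 2041 + 472 = 2513.
Equity: weight = 2041/2513 = 0.8122; cost = 14.5%.
Revolver drawn: weight = 472/2513 = 0.1878; after-tax cost = 8.8% × (1 − 17.7%) = 7.2424%.
WACC = 0.8122 × 14.5000% + 0.1878 × 7.2424% = 13.1369%.
After the change:
Total capital V = 2041 + 472 = 2513.
Equity: weight = 2041/2513 = 0.8122; cost = 14.5%.
Revolver drawn: weight = 472/2513 = 0.1878; after-tax cost = 5.35% × (1 − 17.7%) = 4.4030%.
WACC = 0.8122 × 14.5000% + 0.1878 × 4.4030% = 12.6036%.
Change in WACC = 12.6036% − 13.1369% = -0.5333 pp.

-0.53 pp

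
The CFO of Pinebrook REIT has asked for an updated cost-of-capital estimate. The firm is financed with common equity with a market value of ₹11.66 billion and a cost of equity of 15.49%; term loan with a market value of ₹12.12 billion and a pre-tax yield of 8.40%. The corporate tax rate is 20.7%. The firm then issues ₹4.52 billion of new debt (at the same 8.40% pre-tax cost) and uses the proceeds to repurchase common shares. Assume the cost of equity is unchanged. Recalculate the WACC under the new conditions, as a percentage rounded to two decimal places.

After the change:
Total capital V = 7.14 + 16.64 = 23.78.
Equity: weight = 7.14/23.78 = 0.3003; cost = 15.49%.
Term loan: weight = 16.64/23.78 = 0.6997; after-tax cost = 8.4% × (1 − 20.7%) = 6.6612%.
WACC = 0.3003 × 15.4900% + 0.6997 × 6.6612% = 9.3121%.

9.31%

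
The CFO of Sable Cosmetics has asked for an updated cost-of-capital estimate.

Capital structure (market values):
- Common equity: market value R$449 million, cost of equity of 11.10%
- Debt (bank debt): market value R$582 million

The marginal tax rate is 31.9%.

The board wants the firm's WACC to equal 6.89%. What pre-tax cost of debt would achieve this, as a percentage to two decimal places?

Total capital V = 449 + 582 = 1031.
Equity weight = 449/1031 = 0.4355.
Bank debt weight = 582/1031 = 0.5645.
Equity contribution = 0.4355 × 11.1% = 4.8340%.
Remaining for debt = 6.89% − 4.8340% = 2.0560%.
Rd × (1 − 31.9%) × 0.5645 = 2.0560%  ⇒  Rd = 5.3481%.

5.35%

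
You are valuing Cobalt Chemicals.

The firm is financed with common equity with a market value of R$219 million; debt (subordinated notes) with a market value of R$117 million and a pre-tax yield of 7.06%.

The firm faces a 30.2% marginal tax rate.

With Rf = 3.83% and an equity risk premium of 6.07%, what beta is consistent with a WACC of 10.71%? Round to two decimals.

Total capital V = 219 + 117 = 336.
Equity weight = 219/336 = 0.6518.
Subordinated notes weight = 117/336 = 0.3482.
Debt contribution = 0.3482 × 7.06% × (1 − 30.2%) = 1.7160%.
Required equity contribution = 10.71% − 1.7160% = 8.9940%  ⇒  Re = 13.7991%.
CAPM: 13.7991% = 3.83% + β × 6.07%  ⇒  β = 1.6424.

1.64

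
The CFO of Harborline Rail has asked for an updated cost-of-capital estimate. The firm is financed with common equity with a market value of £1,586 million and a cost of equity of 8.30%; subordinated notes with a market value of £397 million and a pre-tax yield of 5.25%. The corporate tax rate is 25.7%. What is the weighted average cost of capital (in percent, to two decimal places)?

Total capital V = 1586 + 397 = 1983.
Equity: weight = 1586/1983 = 0.7998; cost = 8.3%.
Subordinated notes: weight = 397/1983 = 0.2002; after-tax cost = 5.25% × (1 − 25.7%) = 3.9007%.
WACC = 0.7998 × 8.3000% + 0.2002 × 3.9007% = 7.4193%.

7.42%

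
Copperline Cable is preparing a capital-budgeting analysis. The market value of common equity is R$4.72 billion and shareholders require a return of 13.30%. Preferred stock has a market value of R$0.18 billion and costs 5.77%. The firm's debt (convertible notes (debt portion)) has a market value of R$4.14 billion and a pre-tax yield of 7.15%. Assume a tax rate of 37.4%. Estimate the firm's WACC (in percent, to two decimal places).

Total capital V = 4.72 + 0.18 + 4.14 = 9.04.
Equity: weight = 4.72/9.04 = 0.5221; cost = 13.3%.
Preferred: weight = 0.18/9.04 = 0.0199; cost = 5.77%.
Convertible notes (debt portion): weight = 4.14/9.04 = 0.4580; after-tax cost = 7.15% × (1 − 37.4%) = 4.4759%.
WACC = 0.5221 × 13.3000% + 0.0199 × 5.7700% + 0.4580 × 4.4759% = 9.1089%.

9.11%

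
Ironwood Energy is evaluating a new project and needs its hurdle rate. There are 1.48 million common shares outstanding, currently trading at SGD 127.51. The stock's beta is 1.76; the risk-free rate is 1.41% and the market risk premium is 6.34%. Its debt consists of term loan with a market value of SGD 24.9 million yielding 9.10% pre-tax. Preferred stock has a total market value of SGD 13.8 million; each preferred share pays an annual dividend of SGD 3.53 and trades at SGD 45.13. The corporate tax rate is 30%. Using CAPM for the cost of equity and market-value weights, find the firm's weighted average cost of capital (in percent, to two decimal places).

11.60%

Cost of equity via CAPM: Re = 1.41% + 1.76 × 6.34% = 12.5684%.
Cost of preferred: Rp = 3.53 / 45.13 = 7.8218%.
Market value of equity E = 127.51 × 1.48m = 188.7148m.
Total capital V = 188.7148 + 13.8 + 24.9 = 227.4148.
Equity: weight = 188.7148/227.4148 = 0.8298; cost = 12.5684%.
Preferred: weight = 13.8/227.4148 = 0.0607; cost = 7.8218%.
Term loan: weight = 24.9/227.4148 = 0.1095; after-tax cost = 9.1% × (1 − 30%) = 6.3700%.
WACC = 0.8298 × 12.5684% + 0.0607 × 7.8218% + 0.1095 × 6.3700% = 11.6017%.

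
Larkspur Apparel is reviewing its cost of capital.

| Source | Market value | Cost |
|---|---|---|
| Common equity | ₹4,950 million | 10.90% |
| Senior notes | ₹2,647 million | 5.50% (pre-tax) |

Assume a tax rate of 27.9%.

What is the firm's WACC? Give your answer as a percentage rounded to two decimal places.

8.48%

Total capital V = 4950 + 2647 = 7597.
Equity: weight = 4950/7597 = 0.6516; cost = 10.9%.
Senior notes: weight = 2647/7597 = 0.3484; after-tax cost = 5.5% × (1 − 27.9%) = 3.9655%.
WACC = 0.6516 × 10.9000% + 0.3484 × 3.9655% = 8.4838%.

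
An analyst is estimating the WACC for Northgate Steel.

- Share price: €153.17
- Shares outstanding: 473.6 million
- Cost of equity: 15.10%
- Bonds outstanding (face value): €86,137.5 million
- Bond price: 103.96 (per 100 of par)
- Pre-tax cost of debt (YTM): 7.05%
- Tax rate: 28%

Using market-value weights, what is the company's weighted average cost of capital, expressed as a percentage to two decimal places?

9.56%

Market value of equity E = 153.17 × 473.6m = 72541.312m. Market value of debt D = 86137.5m × 103.96/100 = 89548.545m.
Total capital V = 72541.312 + 89548.545 = 162089.857.
Equity: weight = 72541.312/162089.857 = 0.4475; cost = 15.1%.
Bonds outstanding: weight = 89548.545/162089.857 = 0.5525; after-tax cost = 7.05% × (1 − 28%) = 5.0760%.
WACC = 0.4475 × 15.1000% + 0.5525 × 5.0760% = 9.5621%.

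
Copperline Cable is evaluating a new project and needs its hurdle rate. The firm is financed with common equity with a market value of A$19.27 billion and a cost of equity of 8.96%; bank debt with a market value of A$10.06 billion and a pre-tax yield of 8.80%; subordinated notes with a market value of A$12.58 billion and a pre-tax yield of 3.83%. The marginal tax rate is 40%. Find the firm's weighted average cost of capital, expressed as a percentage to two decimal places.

Total capital V = 19.27 + 10.06 + 12.58 = 41.91.
Equity: weight = 19.27/41.91 = 0.4598; cost = 8.96%.
Bank debt: weight = 10.06/41.91 = 0.2400; after-tax cost = 8.8% × (1 − 40%) = 5.2800%.
Subordinated notes: weight = 12.58/41.91 = 0.3002; after-tax cost = 3.83% × (1 − 40%) = 2.2980%.
WACC = 0.4598 × 8.9600% + 0.2400 × 5.2800% + 0.3002 × 2.2980% = 6.0769%.

6.08%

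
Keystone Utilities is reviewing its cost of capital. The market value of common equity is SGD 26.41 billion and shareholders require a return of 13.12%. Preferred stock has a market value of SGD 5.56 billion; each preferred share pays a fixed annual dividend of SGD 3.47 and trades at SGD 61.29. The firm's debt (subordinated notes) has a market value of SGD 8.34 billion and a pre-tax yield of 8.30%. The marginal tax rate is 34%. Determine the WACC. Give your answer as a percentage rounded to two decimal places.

10.51%

Cost of preferred: Rp = 3.47 / 61.29 = 5.6616%.
Total capital V = 26.41 + 5.56 + 8.34 = 40.31.
Equity: weight = 26.41/40.31 = 0.6552; cost = 13.12%.
Preferred: weight = 5.56/40.31 = 0.1379; cost = 5.6616%.
Subordinated notes: weight = 8.34/40.31 = 0.2069; after-tax cost = 8.3% × (1 − 34%) = 5.4780%.
WACC = 0.6552 × 13.1200% + 0.1379 × 5.6616% + 0.2069 × 5.4780% = 10.5102%.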